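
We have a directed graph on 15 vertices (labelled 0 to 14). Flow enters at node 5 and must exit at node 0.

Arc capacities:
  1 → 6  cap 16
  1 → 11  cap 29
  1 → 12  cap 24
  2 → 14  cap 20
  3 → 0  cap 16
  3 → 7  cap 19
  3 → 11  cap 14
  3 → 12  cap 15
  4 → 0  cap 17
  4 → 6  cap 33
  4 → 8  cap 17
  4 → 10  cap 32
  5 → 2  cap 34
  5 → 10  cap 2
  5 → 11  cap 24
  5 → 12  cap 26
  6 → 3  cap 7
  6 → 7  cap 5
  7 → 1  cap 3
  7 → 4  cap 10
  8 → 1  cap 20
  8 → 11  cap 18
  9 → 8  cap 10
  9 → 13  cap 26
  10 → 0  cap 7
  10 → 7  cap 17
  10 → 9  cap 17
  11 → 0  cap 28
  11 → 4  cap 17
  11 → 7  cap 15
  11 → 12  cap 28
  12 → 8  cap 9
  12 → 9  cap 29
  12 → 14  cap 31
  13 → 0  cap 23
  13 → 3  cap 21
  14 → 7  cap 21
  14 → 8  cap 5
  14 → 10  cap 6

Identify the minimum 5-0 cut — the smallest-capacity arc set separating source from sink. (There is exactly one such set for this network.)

augment #1: 5→10→0 push 2
augment #2: 5→11→0 push 24
augment #3: 5→2→14→10→0 push 5
augment #4: 5→12→8→11→0 push 4
augment #5: 5→12→9→13→0 push 22
augment #6: 5→2→14→7→4→0 push 10
augment #7: 5→2→14→8→11→4→0 push 5
max flow = 72; residual-reachable set from 5 gives S-side
cut edges (S→T): {(2,14), (5,10), (5,11), (5,12)} total cap 72

Min-cut arcs: {(2,14), (5,10), (5,11), (5,12)} (total capacity 72)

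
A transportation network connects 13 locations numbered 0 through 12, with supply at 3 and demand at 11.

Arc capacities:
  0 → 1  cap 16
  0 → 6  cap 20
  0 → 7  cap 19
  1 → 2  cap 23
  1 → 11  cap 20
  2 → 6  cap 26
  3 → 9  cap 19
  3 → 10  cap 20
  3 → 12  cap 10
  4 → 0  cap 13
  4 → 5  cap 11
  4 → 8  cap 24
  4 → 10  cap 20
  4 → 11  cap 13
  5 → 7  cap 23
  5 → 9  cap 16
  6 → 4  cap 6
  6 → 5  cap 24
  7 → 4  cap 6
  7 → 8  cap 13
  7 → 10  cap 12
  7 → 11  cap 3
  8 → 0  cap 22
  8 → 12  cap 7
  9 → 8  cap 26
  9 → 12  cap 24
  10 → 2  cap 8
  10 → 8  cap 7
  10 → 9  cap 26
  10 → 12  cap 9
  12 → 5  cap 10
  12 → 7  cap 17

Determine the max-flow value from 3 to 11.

Maximum flow value: 31

augment #1: 3→12→7→11 bottleneck 3, total now 3
augment #2: 3→12→7→4→11 bottleneck 6, total now 9
augment #3: 3→9→8→0→1→11 bottleneck 16, total now 25
augment #4: 3→10→2→6→4→11 bottleneck 6, total now 31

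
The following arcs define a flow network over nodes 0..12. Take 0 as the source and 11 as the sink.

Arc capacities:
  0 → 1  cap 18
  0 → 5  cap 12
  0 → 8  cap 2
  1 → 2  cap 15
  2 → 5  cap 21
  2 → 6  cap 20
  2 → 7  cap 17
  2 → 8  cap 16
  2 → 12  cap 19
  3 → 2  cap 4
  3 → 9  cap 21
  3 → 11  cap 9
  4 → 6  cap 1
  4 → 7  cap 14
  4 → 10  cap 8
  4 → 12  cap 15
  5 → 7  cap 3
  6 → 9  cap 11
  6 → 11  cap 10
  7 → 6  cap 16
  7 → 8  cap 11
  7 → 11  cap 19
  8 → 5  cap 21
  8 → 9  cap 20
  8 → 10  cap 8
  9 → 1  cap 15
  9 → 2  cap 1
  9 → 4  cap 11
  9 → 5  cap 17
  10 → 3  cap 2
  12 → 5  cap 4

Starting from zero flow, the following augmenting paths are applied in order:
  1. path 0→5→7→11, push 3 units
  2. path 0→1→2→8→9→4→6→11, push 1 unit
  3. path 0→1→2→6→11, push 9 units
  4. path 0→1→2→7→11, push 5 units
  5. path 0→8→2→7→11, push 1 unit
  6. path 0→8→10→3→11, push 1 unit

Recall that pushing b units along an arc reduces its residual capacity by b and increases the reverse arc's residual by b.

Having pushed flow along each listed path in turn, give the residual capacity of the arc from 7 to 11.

Residual capacity of (7,11): 10

after path 1 (0→5→7→11, push 3): res(7,11)=16
after path 2 (0→1→2→8→9→4→6→11, push 1): res(7,11)=16
after path 3 (0→1→2→6→11, push 9): res(7,11)=16
after path 4 (0→1→2→7→11, push 5): res(7,11)=11
after path 5 (0→8→2→7→11, push 1): res(7,11)=10
after path 6 (0→8→10→3→11, push 1): res(7,11)=10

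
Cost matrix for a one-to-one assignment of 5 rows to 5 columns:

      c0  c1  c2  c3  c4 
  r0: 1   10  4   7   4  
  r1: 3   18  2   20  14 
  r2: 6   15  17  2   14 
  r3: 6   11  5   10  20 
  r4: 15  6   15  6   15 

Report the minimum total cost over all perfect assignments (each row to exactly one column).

one of 2 optimal assignments: row0→col4 (cost 4), row1→col0 (cost 3), row2→col3 (cost 2), row3→col2 (cost 5), row4→col1 (cost 6)
total = 4 + 3 + 2 + 5 + 6 = 20

Minimum assignment cost: 20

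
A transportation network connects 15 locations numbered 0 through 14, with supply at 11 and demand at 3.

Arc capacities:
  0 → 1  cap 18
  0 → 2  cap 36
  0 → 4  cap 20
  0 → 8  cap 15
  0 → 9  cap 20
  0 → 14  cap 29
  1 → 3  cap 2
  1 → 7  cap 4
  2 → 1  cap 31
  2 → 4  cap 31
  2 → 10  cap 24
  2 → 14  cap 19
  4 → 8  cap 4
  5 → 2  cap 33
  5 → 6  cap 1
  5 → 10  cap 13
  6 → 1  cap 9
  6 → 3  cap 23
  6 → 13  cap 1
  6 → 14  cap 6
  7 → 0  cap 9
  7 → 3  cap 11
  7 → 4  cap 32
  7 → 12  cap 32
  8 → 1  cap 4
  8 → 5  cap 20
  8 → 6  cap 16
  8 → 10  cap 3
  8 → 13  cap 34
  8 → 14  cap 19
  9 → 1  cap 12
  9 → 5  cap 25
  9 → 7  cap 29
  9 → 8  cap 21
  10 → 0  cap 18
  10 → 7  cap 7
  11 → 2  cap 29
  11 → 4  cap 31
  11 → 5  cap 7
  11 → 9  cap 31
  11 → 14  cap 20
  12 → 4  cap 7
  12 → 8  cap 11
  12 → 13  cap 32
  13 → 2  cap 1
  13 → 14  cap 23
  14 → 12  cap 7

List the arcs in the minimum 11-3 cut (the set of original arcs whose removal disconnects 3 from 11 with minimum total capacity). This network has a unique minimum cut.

augment #1: 11→2→1→3 push 2
augment #2: 11→5→6→3 push 1
augment #3: 11→9→7→3 push 11
augment #4: 11→4→8→6→3 push 4
augment #5: 11→9→8→6→3 push 12
max flow = 30; residual-reachable set from 11 gives S-side
cut edges (S→T): {(1,3), (5,6), (7,3), (8,6)} total cap 30

Min-cut arcs: {(1,3), (5,6), (7,3), (8,6)} (total capacity 30)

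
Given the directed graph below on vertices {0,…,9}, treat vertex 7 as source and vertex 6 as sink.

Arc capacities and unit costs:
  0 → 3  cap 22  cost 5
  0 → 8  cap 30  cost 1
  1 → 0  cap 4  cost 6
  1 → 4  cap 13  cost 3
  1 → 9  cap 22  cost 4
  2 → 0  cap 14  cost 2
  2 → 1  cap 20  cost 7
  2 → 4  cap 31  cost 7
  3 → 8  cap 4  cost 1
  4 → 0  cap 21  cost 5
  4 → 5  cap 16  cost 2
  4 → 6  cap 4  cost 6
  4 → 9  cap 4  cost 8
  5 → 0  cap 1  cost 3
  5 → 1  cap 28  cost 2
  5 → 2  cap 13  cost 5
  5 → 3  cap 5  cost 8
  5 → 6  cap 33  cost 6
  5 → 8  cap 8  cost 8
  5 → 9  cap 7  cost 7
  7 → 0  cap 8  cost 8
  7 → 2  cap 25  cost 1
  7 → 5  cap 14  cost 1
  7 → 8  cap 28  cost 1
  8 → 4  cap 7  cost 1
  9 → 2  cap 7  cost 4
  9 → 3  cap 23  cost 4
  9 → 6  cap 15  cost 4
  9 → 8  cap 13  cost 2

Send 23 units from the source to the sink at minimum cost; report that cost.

shortest-cost path #1: 7→5→6 push 14 @ unit cost 7 (adds 98)
shortest-cost path #2: 7→8→4→6 push 4 @ unit cost 8 (adds 32)
shortest-cost path #3: 7→8→4→5→6 push 3 @ unit cost 10 (adds 30)
shortest-cost path #4: 7→2→4→5→6 push 2 @ unit cost 16 (adds 32)
total cost = 192

Minimum cost for 23 units: 192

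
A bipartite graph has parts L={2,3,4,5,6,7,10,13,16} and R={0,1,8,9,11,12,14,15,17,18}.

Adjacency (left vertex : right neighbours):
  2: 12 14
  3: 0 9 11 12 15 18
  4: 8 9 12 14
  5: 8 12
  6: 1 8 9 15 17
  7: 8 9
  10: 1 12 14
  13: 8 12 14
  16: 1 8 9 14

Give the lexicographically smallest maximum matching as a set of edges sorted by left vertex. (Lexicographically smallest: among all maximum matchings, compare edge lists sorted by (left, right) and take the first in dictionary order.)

Lex-smallest maximum matching: {(2,12), (3,0), (4,8), (6,15), (7,9), (10,1), (13,14)}

|M| = 7 (so the lex-smallest maximum matching has 7 edges)
process left vertices in ascending order; for each, take the smallest-labelled available neighbour that still permits 7 edges overall, or leave it unmatched if none does
lex-smallest matching: {2-12, 3-0, 4-8, 6-15, 7-9, 10-1, 13-14}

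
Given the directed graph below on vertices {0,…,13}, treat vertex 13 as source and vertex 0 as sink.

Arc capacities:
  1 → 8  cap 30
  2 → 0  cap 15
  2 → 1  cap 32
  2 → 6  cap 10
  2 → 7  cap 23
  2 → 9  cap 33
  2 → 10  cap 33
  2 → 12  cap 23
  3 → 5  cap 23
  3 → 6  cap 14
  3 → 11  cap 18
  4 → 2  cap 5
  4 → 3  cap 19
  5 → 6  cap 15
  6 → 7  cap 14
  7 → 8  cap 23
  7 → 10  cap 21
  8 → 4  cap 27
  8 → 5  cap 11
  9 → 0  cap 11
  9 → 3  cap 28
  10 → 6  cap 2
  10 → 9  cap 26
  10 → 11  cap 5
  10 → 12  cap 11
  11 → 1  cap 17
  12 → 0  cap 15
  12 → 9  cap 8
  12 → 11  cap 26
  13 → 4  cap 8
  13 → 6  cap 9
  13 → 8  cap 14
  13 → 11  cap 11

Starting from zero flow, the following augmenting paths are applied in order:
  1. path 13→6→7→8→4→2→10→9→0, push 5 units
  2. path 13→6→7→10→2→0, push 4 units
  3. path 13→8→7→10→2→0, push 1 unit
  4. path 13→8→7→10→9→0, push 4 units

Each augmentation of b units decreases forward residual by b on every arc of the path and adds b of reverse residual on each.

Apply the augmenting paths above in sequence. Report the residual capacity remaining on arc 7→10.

after path 1 (13→6→7→8→4→2→10→9→0, push 5): res(7,10)=21
after path 2 (13→6→7→10→2→0, push 4): res(7,10)=17
after path 3 (13→8→7→10→2→0, push 1): res(7,10)=16
after path 4 (13→8→7→10→9→0, push 4): res(7,10)=12

Residual capacity of (7,10): 12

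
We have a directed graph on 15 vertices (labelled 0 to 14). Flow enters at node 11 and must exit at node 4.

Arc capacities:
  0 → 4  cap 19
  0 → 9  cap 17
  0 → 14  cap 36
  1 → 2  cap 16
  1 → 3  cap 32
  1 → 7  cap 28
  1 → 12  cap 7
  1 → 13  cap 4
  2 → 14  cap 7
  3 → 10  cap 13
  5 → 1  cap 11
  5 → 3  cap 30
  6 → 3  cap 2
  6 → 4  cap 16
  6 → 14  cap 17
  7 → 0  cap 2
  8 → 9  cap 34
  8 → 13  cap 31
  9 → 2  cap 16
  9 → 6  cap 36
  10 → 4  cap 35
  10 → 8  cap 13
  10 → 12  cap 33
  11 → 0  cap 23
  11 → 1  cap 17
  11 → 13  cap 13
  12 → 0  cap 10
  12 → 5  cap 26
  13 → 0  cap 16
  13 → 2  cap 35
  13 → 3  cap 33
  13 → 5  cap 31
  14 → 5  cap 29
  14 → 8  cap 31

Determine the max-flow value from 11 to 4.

augment #1: 11→0→4 bottleneck 19, total now 19
augment #2: 11→0→9→6→4 bottleneck 4, total now 23
augment #3: 11→1→3→10→4 bottleneck 13, total now 36
augment #4: 11→13→0→9→6→4 bottleneck 12, total now 48

Maximum flow value: 48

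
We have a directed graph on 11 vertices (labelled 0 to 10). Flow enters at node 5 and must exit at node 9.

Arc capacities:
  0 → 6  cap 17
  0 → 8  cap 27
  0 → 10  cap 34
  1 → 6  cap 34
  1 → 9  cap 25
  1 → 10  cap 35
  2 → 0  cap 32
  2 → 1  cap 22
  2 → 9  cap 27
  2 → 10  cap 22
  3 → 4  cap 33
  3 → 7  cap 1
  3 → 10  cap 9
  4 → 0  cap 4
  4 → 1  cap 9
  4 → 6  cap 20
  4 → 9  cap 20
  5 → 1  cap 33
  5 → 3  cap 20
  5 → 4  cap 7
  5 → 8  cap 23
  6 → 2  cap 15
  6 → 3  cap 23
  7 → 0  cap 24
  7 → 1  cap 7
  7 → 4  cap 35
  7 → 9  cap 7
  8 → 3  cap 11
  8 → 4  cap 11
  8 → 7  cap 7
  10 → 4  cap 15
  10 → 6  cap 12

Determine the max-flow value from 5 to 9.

Maximum flow value: 67

augment #1: 5→1→9 bottleneck 25, total now 25
augment #2: 5→4→9 bottleneck 7, total now 32
augment #3: 5→3→4→9 bottleneck 13, total now 45
augment #4: 5→3→7→9 bottleneck 1, total now 46
augment #5: 5→8→7→9 bottleneck 6, total now 52
augment #6: 5→1→6→2→9 bottleneck 8, total now 60
augment #7: 5→3→4→6→2→9 bottleneck 6, total now 66
augment #8: 5→8→4→6→2→9 bottleneck 1, total now 67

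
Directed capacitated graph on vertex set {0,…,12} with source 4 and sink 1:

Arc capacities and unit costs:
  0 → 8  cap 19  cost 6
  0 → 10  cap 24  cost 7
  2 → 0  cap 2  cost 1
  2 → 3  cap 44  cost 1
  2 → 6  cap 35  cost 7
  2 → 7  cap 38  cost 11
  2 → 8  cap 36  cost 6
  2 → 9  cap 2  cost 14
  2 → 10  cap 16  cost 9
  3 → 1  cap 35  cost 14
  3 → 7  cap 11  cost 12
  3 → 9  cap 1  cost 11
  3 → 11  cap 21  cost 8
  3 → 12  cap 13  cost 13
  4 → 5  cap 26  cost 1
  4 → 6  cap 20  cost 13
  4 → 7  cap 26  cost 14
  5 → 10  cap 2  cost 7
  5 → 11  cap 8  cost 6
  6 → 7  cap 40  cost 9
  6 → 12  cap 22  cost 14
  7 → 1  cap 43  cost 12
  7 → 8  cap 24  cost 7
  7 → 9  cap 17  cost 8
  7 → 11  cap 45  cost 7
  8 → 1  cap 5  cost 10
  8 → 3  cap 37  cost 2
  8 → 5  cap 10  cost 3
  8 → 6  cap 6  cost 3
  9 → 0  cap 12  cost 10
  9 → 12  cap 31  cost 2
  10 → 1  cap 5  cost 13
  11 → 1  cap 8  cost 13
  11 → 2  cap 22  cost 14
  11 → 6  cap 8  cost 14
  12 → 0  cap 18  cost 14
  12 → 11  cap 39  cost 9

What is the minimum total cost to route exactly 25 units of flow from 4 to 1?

shortest-cost path #1: 4→5→11→1 push 8 @ unit cost 20 (adds 160)
shortest-cost path #2: 4→5→10→1 push 2 @ unit cost 21 (adds 42)
shortest-cost path #3: 4→7→1 push 15 @ unit cost 26 (adds 390)
total cost = 592

Minimum cost for 25 units: 592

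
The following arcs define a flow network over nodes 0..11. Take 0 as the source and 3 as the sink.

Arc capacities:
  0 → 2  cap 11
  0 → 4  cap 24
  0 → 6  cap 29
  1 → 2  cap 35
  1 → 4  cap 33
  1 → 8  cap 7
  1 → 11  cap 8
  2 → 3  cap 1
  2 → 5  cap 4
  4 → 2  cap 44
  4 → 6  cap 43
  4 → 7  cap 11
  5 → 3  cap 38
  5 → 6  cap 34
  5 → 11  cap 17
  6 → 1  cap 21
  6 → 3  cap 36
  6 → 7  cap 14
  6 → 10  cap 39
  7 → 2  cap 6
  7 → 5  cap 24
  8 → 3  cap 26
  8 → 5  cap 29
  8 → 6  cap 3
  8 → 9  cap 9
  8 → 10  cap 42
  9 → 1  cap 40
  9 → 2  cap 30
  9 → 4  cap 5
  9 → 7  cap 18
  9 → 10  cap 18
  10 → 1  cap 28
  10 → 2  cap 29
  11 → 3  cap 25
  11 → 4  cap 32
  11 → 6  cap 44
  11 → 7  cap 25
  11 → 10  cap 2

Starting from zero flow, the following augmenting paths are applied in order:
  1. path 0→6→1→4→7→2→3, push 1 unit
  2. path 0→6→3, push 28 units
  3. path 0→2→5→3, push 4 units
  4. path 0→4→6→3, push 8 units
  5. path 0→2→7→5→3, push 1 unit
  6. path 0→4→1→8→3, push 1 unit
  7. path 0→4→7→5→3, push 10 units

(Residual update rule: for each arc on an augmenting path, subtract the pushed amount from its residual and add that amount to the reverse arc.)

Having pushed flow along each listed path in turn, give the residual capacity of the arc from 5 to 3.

after path 1 (0→6→1→4→7→2→3, push 1): res(5,3)=38
after path 2 (0→6→3, push 28): res(5,3)=38
after path 3 (0→2→5→3, push 4): res(5,3)=34
after path 4 (0→4→6→3, push 8): res(5,3)=34
after path 5 (0→2→7→5→3, push 1): res(5,3)=33
after path 6 (0→4→1→8→3, push 1): res(5,3)=33
after path 7 (0→4→7→5→3, push 10): res(5,3)=23

Residual capacity of (5,3): 23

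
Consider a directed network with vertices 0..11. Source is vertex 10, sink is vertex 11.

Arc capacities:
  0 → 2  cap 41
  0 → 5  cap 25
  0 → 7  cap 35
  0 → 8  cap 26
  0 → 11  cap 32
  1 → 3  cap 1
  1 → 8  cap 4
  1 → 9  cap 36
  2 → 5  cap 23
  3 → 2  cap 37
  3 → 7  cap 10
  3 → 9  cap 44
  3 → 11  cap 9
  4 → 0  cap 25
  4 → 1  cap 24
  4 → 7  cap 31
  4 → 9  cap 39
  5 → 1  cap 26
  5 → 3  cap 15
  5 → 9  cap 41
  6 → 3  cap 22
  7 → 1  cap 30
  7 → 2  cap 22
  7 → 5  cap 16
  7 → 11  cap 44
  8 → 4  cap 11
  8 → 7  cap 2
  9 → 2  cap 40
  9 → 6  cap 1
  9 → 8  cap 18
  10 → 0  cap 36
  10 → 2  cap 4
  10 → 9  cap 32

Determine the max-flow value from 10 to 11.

Maximum flow value: 66

augment #1: 10→0→11 bottleneck 32, total now 32
augment #2: 10→0→7→11 bottleneck 4, total now 36
augment #3: 10→2→5→3→11 bottleneck 4, total now 40
augment #4: 10→9→6→3→11 bottleneck 1, total now 41
augment #5: 10→9→8→7→11 bottleneck 2, total now 43
augment #6: 10→9→2→5→3→11 bottleneck 4, total now 47
augment #7: 10→9→8→4→7→11 bottleneck 11, total now 58
augment #8: 10→9→2→5→3→7→11 bottleneck 7, total now 65
augment #9: 10→9→2→5→1→3→7→11 bottleneck 1, total now 66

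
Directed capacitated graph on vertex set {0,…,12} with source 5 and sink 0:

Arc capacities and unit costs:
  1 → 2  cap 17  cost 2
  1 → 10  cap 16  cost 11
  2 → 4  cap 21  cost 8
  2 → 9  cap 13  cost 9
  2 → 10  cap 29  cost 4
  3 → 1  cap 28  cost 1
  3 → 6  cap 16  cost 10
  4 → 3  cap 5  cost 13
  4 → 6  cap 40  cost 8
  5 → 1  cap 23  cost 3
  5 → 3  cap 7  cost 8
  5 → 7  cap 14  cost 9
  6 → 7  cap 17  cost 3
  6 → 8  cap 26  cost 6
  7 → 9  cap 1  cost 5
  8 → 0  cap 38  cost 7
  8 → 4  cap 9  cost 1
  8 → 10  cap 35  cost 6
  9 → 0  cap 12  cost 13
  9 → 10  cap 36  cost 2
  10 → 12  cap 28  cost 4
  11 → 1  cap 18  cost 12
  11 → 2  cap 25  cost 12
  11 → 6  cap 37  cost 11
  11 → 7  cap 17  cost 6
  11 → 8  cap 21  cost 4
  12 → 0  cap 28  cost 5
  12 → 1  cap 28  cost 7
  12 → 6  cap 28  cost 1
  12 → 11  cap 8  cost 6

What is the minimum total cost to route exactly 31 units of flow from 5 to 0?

Minimum cost for 31 units: 678

shortest-cost path #1: 5→1→2→10→12→0 push 17 @ unit cost 18 (adds 306)
shortest-cost path #2: 5→1→10→12→0 push 6 @ unit cost 23 (adds 138)
shortest-cost path #3: 5→7→9→10→12→0 push 1 @ unit cost 25 (adds 25)
shortest-cost path #4: 5→3→1→10→12→0 push 4 @ unit cost 29 (adds 116)
shortest-cost path #5: 5→3→6→8→0 push 3 @ unit cost 31 (adds 93)
total cost = 678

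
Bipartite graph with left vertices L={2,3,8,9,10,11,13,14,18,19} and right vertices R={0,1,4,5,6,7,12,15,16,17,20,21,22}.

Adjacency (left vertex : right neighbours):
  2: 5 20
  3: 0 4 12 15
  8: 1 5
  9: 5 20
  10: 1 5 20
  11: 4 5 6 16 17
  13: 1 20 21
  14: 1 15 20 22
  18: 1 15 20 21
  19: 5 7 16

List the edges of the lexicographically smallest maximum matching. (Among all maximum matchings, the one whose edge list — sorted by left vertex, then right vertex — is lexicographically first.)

Lex-smallest maximum matching: {(2,5), (3,0), (8,1), (9,20), (11,4), (13,21), (14,22), (18,15), (19,7)}

|M| = 9 (so the lex-smallest maximum matching has 9 edges)
process left vertices in ascending order; for each, take the smallest-labelled available neighbour that still permits 9 edges overall, or leave it unmatched if none does
lex-smallest matching: {2-5, 3-0, 8-1, 9-20, 11-4, 13-21, 14-22, 18-15, 19-7}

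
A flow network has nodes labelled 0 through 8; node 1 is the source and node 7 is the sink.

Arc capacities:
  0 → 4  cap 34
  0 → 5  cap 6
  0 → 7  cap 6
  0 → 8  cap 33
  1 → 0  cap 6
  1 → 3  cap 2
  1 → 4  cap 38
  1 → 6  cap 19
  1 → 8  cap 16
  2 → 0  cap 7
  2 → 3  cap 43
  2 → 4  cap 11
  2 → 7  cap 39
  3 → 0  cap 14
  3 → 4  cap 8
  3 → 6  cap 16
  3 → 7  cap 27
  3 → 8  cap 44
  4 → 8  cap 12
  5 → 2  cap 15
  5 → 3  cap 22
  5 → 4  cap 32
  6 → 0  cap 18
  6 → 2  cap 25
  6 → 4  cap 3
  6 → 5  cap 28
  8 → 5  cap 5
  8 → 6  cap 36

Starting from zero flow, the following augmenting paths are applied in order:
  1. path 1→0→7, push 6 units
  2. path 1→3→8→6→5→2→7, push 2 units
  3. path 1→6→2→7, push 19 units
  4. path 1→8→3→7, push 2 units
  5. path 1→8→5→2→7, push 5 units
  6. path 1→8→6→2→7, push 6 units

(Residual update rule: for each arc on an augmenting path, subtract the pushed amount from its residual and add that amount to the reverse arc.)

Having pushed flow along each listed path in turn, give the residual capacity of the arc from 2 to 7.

Residual capacity of (2,7): 7

after path 1 (1→0→7, push 6): res(2,7)=39
after path 2 (1→3→8→6→5→2→7, push 2): res(2,7)=37
after path 3 (1→6→2→7, push 19): res(2,7)=18
after path 4 (1→8→3→7, push 2): res(2,7)=18
after path 5 (1→8→5→2→7, push 5): res(2,7)=13
after path 6 (1→8→6→2→7, push 6): res(2,7)=7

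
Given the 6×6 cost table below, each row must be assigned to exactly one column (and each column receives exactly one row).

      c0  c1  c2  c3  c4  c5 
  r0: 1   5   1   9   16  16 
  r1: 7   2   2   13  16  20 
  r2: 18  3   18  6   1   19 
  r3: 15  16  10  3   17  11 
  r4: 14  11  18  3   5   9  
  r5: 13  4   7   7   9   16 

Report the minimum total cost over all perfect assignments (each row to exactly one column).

optimal assignment: row0→col0 (cost 1), row1→col2 (cost 2), row2→col4 (cost 1), row3→col3 (cost 3), row4→col5 (cost 9), row5→col1 (cost 4)
total = 1 + 2 + 1 + 3 + 9 + 4 = 20

Minimum assignment cost: 20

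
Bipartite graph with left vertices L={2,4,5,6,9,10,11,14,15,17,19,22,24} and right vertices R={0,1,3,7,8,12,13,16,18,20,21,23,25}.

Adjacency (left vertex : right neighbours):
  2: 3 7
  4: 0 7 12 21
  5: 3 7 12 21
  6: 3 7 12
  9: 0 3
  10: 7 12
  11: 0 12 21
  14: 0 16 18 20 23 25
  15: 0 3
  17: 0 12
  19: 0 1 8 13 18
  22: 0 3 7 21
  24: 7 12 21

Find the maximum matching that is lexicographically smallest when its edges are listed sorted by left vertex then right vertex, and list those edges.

Lex-smallest maximum matching: {(2,3), (4,0), (5,7), (6,12), (11,21), (14,16), (19,1)}

|M| = 7 (so the lex-smallest maximum matching has 7 edges)
process left vertices in ascending order; for each, take the smallest-labelled available neighbour that still permits 7 edges overall, or leave it unmatched if none does
lex-smallest matching: {2-3, 4-0, 5-7, 6-12, 11-21, 14-16, 19-1}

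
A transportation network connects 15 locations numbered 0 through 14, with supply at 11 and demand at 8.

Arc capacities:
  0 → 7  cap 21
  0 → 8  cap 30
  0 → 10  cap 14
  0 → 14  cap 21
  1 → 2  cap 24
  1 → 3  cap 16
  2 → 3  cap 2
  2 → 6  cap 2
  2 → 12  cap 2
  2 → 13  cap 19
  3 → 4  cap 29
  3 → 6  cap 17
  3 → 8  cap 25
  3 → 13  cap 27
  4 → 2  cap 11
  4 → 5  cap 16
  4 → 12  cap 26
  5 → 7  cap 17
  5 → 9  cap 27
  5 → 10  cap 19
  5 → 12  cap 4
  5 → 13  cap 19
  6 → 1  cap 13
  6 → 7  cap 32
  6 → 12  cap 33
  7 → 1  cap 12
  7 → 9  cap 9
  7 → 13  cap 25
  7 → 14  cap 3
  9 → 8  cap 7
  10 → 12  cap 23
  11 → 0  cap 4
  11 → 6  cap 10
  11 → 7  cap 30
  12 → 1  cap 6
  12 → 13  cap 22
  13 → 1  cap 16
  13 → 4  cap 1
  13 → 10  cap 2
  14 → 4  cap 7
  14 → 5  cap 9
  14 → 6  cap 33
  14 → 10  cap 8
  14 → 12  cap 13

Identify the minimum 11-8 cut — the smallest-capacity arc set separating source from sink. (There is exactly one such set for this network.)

augment #1: 11→0→8 push 4
augment #2: 11→7→9→8 push 7
augment #3: 11→6→1→3→8 push 10
augment #4: 11→7→1→3→8 push 6
augment #5: 11→7→1→2→3→8 push 2
max flow = 29; residual-reachable set from 11 gives S-side
cut edges (S→T): {(1,3), (2,3), (9,8), (11,0)} total cap 29

Min-cut arcs: {(1,3), (2,3), (9,8), (11,0)} (total capacity 29)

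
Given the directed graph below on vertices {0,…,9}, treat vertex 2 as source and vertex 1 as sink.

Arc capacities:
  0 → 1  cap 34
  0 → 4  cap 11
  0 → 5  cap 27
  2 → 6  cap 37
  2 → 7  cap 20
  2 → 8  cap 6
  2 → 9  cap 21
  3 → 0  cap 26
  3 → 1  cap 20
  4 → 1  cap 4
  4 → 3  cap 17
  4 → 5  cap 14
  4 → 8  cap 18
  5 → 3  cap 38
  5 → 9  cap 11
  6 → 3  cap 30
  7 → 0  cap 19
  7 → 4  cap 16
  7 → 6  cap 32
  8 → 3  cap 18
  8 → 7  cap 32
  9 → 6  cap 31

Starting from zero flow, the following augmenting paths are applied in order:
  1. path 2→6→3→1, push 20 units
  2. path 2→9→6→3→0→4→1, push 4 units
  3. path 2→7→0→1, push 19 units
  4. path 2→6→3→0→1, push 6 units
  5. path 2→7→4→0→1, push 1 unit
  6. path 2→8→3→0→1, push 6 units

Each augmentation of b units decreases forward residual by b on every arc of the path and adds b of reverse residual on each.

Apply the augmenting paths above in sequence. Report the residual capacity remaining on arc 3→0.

Residual capacity of (3,0): 10

after path 1 (2→6→3→1, push 20): res(3,0)=26
after path 2 (2→9→6→3→0→4→1, push 4): res(3,0)=22
after path 3 (2→7→0→1, push 19): res(3,0)=22
after path 4 (2→6→3→0→1, push 6): res(3,0)=16
after path 5 (2→7→4→0→1, push 1): res(3,0)=16
after path 6 (2→8→3→0→1, push 6): res(3,0)=10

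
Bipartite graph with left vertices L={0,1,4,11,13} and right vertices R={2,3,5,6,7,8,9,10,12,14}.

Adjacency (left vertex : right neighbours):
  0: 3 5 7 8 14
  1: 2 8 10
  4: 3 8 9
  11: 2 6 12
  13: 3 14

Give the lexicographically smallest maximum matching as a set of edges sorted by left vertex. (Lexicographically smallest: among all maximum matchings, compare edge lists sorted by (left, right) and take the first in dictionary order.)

|M| = 5 (so the lex-smallest maximum matching has 5 edges)
process left vertices in ascending order; for each, take the smallest-labelled available neighbour that still permits 5 edges overall, or leave it unmatched if none does
lex-smallest matching: {0-3, 1-2, 4-8, 11-6, 13-14}

Lex-smallest maximum matching: {(0,3), (1,2), (4,8), (11,6), (13,14)}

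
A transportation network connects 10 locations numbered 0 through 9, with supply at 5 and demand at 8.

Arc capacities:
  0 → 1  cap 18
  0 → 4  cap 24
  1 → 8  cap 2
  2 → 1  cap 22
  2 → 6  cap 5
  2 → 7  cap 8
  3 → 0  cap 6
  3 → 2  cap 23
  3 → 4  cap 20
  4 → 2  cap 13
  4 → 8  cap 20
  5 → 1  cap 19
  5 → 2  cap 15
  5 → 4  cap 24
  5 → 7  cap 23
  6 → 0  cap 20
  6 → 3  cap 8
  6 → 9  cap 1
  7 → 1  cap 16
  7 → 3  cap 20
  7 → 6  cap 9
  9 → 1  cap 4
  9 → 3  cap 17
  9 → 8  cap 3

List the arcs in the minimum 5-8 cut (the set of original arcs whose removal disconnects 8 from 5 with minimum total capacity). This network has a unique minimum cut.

augment #1: 5→1→8 push 2
augment #2: 5→4→8 push 20
augment #3: 5→2→6→9→8 push 1
max flow = 23; residual-reachable set from 5 gives S-side
cut edges (S→T): {(1,8), (4,8), (6,9)} total cap 23

Min-cut arcs: {(1,8), (4,8), (6,9)} (total capacity 23)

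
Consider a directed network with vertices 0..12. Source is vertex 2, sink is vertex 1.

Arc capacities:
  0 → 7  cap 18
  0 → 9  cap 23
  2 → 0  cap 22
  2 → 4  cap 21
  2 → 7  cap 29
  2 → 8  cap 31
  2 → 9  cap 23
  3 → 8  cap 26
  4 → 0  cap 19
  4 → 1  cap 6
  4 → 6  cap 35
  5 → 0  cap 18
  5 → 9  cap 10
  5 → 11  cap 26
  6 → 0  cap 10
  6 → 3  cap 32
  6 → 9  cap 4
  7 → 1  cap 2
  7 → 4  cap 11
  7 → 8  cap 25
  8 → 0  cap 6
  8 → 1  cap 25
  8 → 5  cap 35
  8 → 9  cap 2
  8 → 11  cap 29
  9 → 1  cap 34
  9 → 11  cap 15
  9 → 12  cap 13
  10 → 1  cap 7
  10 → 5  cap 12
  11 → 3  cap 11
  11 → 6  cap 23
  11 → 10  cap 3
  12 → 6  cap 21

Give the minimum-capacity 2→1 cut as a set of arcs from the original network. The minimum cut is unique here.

augment #1: 2→4→1 push 6
augment #2: 2→7→1 push 2
augment #3: 2→8→1 push 25
augment #4: 2→9→1 push 23
augment #5: 2→0→9→1 push 11
augment #6: 2→8→11→10→1 push 3
max flow = 70; residual-reachable set from 2 gives S-side
cut edges (S→T): {(4,1), (7,1), (8,1), (9,1), (11,10)} total cap 70

Min-cut arcs: {(4,1), (7,1), (8,1), (9,1), (11,10)} (total capacity 70)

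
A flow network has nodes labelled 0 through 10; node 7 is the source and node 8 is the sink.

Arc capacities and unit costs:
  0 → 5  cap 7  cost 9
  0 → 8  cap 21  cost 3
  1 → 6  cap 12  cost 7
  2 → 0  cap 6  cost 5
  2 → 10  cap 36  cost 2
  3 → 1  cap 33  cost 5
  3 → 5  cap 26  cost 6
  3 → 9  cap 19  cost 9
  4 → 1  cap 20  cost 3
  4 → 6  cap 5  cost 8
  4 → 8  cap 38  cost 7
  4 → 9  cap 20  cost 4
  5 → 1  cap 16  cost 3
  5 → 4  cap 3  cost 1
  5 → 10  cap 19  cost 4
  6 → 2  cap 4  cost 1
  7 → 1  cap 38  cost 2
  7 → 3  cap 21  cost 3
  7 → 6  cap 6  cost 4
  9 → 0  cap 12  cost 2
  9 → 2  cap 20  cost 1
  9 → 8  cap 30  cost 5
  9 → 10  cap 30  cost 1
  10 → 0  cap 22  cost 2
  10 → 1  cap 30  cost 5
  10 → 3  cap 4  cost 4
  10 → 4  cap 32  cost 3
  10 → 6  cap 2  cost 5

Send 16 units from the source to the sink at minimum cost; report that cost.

Minimum cost for 16 units: 252

shortest-cost path #1: 7→6→2→10→0→8 push 4 @ unit cost 12 (adds 48)
shortest-cost path #2: 7→3→9→8 push 12 @ unit cost 17 (adds 204)
total cost = 252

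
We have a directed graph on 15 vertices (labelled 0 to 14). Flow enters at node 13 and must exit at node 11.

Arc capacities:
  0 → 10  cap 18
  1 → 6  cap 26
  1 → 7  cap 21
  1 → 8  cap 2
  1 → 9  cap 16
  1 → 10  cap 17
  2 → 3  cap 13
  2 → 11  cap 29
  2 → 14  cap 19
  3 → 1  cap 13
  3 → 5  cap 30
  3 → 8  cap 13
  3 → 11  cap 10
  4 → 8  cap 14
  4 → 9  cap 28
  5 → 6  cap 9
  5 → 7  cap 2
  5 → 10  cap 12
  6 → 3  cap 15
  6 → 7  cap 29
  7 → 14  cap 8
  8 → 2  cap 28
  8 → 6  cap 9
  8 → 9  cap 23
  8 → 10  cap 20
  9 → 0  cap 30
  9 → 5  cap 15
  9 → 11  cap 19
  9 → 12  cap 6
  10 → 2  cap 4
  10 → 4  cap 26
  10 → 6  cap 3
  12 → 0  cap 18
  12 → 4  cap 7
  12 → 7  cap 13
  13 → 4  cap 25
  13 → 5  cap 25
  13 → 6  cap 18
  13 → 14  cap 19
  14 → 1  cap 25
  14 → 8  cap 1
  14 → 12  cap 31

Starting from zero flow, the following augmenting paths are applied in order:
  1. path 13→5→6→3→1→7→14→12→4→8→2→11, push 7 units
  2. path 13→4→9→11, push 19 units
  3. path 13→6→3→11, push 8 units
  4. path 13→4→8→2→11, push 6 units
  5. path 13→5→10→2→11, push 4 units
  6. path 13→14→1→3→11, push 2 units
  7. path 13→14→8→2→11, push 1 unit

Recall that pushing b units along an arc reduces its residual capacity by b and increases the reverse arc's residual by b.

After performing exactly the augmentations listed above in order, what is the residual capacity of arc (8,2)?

after path 1 (13→5→6→3→1→7→14→12→4→8→2→11, push 7): res(8,2)=21
after path 2 (13→4→9→11, push 19): res(8,2)=21
after path 3 (13→6→3→11, push 8): res(8,2)=21
after path 4 (13→4→8→2→11, push 6): res(8,2)=15
after path 5 (13→5→10→2→11, push 4): res(8,2)=15
after path 6 (13→14→1→3→11, push 2): res(8,2)=15
after path 7 (13→14→8→2→11, push 1): res(8,2)=14

Residual capacity of (8,2): 14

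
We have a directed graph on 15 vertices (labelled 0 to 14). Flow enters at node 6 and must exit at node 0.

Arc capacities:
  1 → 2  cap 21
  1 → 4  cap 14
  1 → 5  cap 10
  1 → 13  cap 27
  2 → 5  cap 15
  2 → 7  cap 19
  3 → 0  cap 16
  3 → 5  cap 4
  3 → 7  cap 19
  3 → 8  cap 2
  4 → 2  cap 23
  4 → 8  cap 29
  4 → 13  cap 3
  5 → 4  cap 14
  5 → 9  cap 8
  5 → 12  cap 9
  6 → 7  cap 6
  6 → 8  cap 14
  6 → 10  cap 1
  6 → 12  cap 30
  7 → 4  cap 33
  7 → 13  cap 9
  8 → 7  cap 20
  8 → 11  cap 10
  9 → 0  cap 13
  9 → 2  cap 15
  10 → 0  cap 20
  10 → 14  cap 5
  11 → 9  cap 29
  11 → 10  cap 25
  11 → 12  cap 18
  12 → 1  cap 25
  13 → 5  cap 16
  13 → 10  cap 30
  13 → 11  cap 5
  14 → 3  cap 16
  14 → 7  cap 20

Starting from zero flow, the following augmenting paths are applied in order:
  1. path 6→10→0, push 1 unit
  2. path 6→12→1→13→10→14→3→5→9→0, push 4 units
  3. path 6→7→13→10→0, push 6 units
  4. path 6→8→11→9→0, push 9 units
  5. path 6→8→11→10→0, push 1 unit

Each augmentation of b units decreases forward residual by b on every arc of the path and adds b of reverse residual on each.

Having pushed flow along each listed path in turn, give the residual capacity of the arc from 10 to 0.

after path 1 (6→10→0, push 1): res(10,0)=19
after path 2 (6→12→1→13→10→14→3→5→9→0, push 4): res(10,0)=19
after path 3 (6→7→13→10→0, push 6): res(10,0)=13
after path 4 (6→8→11→9→0, push 9): res(10,0)=13
after path 5 (6→8→11→10→0, push 1): res(10,0)=12

Residual capacity of (10,0): 12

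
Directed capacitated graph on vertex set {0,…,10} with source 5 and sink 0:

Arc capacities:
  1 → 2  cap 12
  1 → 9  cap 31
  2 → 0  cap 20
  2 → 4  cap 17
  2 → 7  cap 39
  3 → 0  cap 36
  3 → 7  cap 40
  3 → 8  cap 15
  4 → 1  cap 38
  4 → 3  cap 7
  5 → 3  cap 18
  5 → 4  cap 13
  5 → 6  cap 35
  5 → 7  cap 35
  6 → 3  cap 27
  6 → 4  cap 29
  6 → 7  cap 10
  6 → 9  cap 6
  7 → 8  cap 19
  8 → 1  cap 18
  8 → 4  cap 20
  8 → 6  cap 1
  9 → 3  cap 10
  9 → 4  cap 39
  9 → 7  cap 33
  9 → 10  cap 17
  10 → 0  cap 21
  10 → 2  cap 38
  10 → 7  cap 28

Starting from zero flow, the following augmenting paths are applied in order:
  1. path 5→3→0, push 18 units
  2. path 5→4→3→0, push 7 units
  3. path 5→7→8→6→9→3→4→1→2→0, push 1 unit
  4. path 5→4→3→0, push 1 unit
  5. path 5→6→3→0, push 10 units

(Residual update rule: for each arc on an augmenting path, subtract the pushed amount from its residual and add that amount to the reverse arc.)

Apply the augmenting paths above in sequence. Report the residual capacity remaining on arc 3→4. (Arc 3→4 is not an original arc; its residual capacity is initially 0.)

after path 1 (5→3→0, push 18): res(3,4)=0
after path 2 (5→4→3→0, push 7): res(3,4)=7
after path 3 (5→7→8→6→9→3→4→1→2→0, push 1): res(3,4)=6
after path 4 (5→4→3→0, push 1): res(3,4)=7
after path 5 (5→6→3→0, push 10): res(3,4)=7

Residual capacity of (3,4): 7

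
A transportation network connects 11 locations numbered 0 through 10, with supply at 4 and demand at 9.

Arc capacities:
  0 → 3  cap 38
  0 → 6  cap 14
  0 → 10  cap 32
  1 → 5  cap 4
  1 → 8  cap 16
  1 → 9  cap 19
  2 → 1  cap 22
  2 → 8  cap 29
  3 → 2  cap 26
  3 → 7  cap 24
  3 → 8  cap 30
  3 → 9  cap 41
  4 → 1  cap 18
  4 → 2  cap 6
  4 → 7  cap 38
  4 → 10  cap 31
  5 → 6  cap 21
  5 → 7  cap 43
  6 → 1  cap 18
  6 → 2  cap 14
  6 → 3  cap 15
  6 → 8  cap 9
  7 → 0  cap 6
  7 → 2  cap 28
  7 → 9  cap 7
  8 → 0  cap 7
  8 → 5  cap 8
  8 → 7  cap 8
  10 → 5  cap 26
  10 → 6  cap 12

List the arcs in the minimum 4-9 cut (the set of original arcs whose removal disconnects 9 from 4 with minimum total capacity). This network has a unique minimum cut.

augment #1: 4→1→9 push 18
augment #2: 4→7→9 push 7
augment #3: 4→2→1→9 push 1
augment #4: 4→7→0→3→9 push 6
augment #5: 4→10→6→3→9 push 12
augment #6: 4→2→8→0→3→9 push 5
augment #7: 4→10→5→6→3→9 push 3
augment #8: 4→7→2→8→0→3→9 push 2
max flow = 54; residual-reachable set from 4 gives S-side
cut edges (S→T): {(1,9), (6,3), (7,0), (7,9), (8,0)} total cap 54

Min-cut arcs: {(1,9), (6,3), (7,0), (7,9), (8,0)} (total capacity 54)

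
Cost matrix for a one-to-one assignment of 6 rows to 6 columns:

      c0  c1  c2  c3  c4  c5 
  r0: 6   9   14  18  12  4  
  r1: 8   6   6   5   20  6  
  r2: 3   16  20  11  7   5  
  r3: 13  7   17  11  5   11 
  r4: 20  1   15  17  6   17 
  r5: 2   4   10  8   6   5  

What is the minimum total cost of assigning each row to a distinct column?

optimal assignment: row0→col5 (cost 4), row1→col2 (cost 6), row2→col0 (cost 3), row3→col4 (cost 5), row4→col1 (cost 1), row5→col3 (cost 8)
total = 4 + 6 + 3 + 5 + 1 + 8 = 27

Minimum assignment cost: 27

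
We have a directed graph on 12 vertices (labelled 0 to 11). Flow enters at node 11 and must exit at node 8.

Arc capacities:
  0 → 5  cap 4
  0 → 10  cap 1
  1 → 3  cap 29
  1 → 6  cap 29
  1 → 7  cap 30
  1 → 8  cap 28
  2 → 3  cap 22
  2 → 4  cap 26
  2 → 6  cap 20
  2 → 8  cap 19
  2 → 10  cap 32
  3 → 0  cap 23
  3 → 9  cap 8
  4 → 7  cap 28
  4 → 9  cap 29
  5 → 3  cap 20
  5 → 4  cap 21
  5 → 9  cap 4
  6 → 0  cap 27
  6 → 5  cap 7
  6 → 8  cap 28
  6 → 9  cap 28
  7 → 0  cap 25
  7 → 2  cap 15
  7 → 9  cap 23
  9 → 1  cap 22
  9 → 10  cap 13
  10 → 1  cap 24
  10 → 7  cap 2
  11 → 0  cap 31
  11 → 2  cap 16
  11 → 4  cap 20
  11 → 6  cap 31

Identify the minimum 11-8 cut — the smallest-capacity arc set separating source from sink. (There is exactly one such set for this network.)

Min-cut arcs: {(0,5), (0,10), (11,2), (11,4), (11,6)} (total capacity 72)

augment #1: 11→2→8 push 16
augment #2: 11→6→8 push 28
augment #3: 11→0→10→1→8 push 1
augment #4: 11→4→7→2→8 push 3
augment #5: 11→4→9→1→8 push 17
augment #6: 11→6→9→1→8 push 3
augment #7: 11→0→5→9→1→8 push 2
augment #8: 11→0→5→9→10→1→8 push 2
max flow = 72; residual-reachable set from 11 gives S-side
cut edges (S→T): {(0,5), (0,10), (11,2), (11,4), (11,6)} total cap 72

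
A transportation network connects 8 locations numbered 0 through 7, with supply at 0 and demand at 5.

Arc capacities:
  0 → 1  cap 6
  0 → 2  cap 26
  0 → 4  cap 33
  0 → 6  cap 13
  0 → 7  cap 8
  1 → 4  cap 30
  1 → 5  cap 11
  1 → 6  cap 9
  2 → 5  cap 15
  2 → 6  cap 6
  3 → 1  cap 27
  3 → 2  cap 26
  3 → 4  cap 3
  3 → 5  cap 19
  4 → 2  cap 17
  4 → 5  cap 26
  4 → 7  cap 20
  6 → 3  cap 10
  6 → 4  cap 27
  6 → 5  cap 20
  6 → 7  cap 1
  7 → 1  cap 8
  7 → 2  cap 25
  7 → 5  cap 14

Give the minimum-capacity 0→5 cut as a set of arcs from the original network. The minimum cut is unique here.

Min-cut arcs: {(0,1), (0,4), (0,6), (0,7), (2,5), (2,6)} (total capacity 81)

augment #1: 0→1→5 push 6
augment #2: 0→2→5 push 15
augment #3: 0→4→5 push 26
augment #4: 0→6→5 push 13
augment #5: 0→7→5 push 8
augment #6: 0→2→6→5 push 6
augment #7: 0→4→7→5 push 6
augment #8: 0→4→7→1→5 push 1
max flow = 81; residual-reachable set from 0 gives S-side
cut edges (S→T): {(0,1), (0,4), (0,6), (0,7), (2,5), (2,6)} total cap 81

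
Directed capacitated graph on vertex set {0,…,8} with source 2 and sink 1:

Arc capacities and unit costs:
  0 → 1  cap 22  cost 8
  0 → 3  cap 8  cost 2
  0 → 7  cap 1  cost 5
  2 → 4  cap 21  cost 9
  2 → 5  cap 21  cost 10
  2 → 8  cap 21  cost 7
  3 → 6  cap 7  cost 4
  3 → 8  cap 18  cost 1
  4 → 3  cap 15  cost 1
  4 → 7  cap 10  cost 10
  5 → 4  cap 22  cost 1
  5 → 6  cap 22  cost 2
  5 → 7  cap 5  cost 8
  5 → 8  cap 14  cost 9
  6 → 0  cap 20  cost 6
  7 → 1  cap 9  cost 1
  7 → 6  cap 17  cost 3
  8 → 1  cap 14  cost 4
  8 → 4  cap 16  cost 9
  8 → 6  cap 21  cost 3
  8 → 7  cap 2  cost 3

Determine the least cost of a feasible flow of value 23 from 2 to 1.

shortest-cost path #1: 2→8→1 push 14 @ unit cost 11 (adds 154)
shortest-cost path #2: 2→8→7→1 push 2 @ unit cost 11 (adds 22)
shortest-cost path #3: 2→5→7→1 push 5 @ unit cost 19 (adds 95)
shortest-cost path #4: 2→4→7→1 push 2 @ unit cost 20 (adds 40)
total cost = 311

Minimum cost for 23 units: 311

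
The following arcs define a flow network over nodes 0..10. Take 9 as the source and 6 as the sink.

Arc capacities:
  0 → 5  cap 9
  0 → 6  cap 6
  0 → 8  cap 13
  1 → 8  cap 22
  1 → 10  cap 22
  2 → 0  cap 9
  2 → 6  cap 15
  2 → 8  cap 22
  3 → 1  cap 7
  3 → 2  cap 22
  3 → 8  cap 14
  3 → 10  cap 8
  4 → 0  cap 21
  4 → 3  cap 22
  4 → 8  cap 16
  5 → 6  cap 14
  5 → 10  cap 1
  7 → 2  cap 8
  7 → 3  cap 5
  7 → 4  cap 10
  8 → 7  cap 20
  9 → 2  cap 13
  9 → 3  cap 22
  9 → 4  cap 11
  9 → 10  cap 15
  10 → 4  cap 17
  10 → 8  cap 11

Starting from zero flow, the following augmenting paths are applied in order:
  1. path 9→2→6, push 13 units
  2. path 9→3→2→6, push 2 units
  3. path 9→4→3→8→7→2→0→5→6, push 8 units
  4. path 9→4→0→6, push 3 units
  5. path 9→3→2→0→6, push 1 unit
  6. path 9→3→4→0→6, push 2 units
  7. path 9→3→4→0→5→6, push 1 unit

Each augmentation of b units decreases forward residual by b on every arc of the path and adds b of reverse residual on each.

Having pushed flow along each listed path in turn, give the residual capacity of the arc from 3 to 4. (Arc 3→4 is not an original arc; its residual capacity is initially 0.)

Residual capacity of (3,4): 5

after path 1 (9→2→6, push 13): res(3,4)=0
after path 2 (9→3→2→6, push 2): res(3,4)=0
after path 3 (9→4→3→8→7→2→0→5→6, push 8): res(3,4)=8
after path 4 (9→4→0→6, push 3): res(3,4)=8
after path 5 (9→3→2→0→6, push 1): res(3,4)=8
after path 6 (9→3→4→0→6, push 2): res(3,4)=6
after path 7 (9→3→4→0→5→6, push 1): res(3,4)=5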